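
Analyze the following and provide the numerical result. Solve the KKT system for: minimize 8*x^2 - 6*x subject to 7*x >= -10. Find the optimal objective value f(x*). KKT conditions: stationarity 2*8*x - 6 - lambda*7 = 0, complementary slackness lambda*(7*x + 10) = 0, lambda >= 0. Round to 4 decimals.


Step 1: Try lambda = 0 (constraint inactive).
Stationarity: 2*8*x - 6 = 0
x* = 6/(2*8) = 0.375
Check constraint: 7*0.375 = 2.625 >= -10 -- satisfied.
Step 2: Compute optimal value.
f(x*) = 8*0.375^2 - 6*0.375 = -1.125


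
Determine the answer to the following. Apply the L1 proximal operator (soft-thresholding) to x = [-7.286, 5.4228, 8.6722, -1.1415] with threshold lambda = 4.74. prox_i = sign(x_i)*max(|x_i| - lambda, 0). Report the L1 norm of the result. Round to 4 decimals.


Soft-thresholding with lambda = 4.74:
prox(-7.286) = sign(-7.286)*max(|-7.286| - 4.74, 0) = -2.546
prox(5.4228) = sign(5.4228)*max(|5.4228| - 4.74, 0) = 0.6828
prox(8.6722) = sign(8.6722)*max(|8.6722| - 4.74, 0) = 3.9322
prox(-1.1415) = sign(-1.1415)*max(|-1.1415| - 4.74, 0) = 0.0
prox(x) = [-2.546, 0.6828, 3.9322, 0.0]
||prox(x)||_1 = 2.546 + 0.6828 + 3.9322 + 0.0 = 7.161


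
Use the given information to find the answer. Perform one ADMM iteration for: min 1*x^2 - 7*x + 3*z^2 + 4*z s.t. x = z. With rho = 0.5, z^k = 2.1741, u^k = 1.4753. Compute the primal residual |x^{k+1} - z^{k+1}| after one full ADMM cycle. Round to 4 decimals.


ADMM iteration with rho = 0.5, z^k = 2.1741, u^k = 1.4753
Step 1: x-update.
Minimize 1*x^2 - 7*x + (0.5/2)*(x - 2.1741 + 1.4753)^2
FOC: (2*1 + 0.5)*x = 7 + 0.5*(2.1741 - 1.4753)
x^{k+1} = 2.9398
Step 2: z-update.
Minimize 3*z^2 + 4*z + (0.5/2)*(2.9398 - z + 1.4753)^2
FOC: (2*3 + 0.5)*z = -4 + 0.5*(2.9398 + 1.4753)
z^{k+1} = -0.2758
Step 3: u-update.
u^{k+1} = 1.4753 + 2.9398 + 0.2758 = 4.6908
Step 4: Primal residual = |2.9398 + 0.2758| = 3.2155


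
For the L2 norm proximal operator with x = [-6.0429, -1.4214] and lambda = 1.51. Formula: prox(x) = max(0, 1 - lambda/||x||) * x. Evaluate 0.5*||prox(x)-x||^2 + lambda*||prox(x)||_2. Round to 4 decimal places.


Step 1: Compute ||x||.
||x|| = 6.2078
Step 2: Compute scaling factor.
scale = max(0, 1 - 1.51/6.2078) = 0.7568
Step 3: prox(x) = [-4.573, -1.0757]
||prox(x)|| = 4.6978
Step 4: Proximal objective.
0.5*||prox-x||^2 = 1.1401
lambda*||prox|| = 7.0937
Total = 8.2338


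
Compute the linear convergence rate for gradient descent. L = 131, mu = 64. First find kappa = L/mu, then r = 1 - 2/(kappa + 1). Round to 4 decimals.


Step 1: Compute the condition number.
kappa = L/mu = 131/64 = 2.0469
Step 2: Compute the convergence rate.
r = 1 - 2/(kappa + 1) = 1 - 2*mu/(L + mu) = (L - mu)/(L + mu) = 67/195 = 0.3436


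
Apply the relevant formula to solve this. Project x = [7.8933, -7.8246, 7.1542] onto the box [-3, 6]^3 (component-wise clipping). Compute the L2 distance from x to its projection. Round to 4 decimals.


Project each component onto [-3, 6].
clip(7.8933) = 6.0, clip(-7.8246) = -3.0, clip(7.1542) = 6.0
Projection = [6.0, -3.0, 6.0]
Squared diffs: [3.5846, 23.2768, 1.3322]
Distance = sqrt(28.1936) = 5.3098


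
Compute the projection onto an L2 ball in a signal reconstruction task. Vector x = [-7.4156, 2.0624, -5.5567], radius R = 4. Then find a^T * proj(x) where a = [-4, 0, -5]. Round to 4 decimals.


Step 1: Compute ||x|| (intermediates to 6 decimals).
||x|| = sqrt((-7.4156)^2 + 2.0624^2 + (-5.5567)^2) = 9.493236
Step 2: Project.
Since ||x|| > R, scale = R/||x|| = 4/9.493236 = 0.421353, proj(x) = scale * x
proj(x) = [-3.124585, 0.868998, -2.341332]
Step 3: Dot product.
a^T * proj(x) = -4*(-3.124585) + 0*0.868998 - 5*(-2.341332) = 24.205


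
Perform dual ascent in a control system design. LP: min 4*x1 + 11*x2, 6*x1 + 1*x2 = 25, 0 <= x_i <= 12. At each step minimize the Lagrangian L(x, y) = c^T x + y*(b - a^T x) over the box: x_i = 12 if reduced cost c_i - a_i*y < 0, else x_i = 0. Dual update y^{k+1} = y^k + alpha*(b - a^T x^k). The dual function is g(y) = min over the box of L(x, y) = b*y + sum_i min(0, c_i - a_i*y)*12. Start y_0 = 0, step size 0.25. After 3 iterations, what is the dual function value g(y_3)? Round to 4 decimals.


Dual ascent for LP: min 4*x1 + 11*x2, 6*x1 + 1*x2 = 25, 0 <= x_i <= 12
Step 1: y^k = 0.0, reduced costs: (4.0, 11.0)
  x^k = (0.0, 0.0), subgradient = b - a^T x = 25.0
  y^{k+1} = 0.0 + 0.25*25.0 = 6.25
Step 2: y^k = 6.25, reduced costs: (-33.5, 4.75)
  x^k = (12.0, 0.0), subgradient = b - a^T x = -47.0
  y^{k+1} = 6.25 + 0.25*-47.0 = -5.5
Step 3: y^k = -5.5, reduced costs: (37.0, 16.5)
  x^k = (0.0, 0.0), subgradient = b - a^T x = 25.0
  y^{k+1} = -5.5 + 0.25*25.0 = 0.75
Dual objective at y_3 = 0.75: reduced costs (-0.5, 10.25), box minimizer x = (12.0, 0.0)
g(y_3) = b*y + (c1 - a1*y)*x1 + (c2 - a2*y)*x2 = 25*0.75 + (-0.5)*12.0 + 10.25*0.0 = 18.75 - 6.0 + 0.0 = 12.75


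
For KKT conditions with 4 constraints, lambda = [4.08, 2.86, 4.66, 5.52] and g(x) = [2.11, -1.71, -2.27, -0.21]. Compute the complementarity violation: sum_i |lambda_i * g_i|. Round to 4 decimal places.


KKT complementary slackness check:
lambda_1 * g_1 = 4.08 * 2.11 = 8.6088
lambda_2 * g_2 = 2.86 * -1.71 = -4.8906
lambda_3 * g_3 = 4.66 * -2.27 = -10.5782
lambda_4 * g_4 = 5.52 * -0.21 = -1.1592
Total violation = 8.6088 + 4.8906 + 10.5782 + 1.1592 = 25.2368


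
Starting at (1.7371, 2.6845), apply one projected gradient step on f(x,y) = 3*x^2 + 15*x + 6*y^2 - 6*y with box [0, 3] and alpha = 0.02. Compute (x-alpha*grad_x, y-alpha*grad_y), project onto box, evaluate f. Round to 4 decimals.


Step 1: Compute gradient at (1.7371, 2.6845).
grad_x = 2*3*1.7371 + 15 = 25.4226
grad_y = 2*6*2.6845 - 6 = 26.214
Step 2: Gradient step.
x_raw = 1.7371 - 0.02*25.4226 = 1.2286
y_raw = 2.6845 - 0.02*26.214 = 2.1602
Step 3: Project onto [0, 3].
x_proj = clip(1.2286) = 1.2286
y_proj = clip(2.1602) = 2.1602
Step 4: Evaluate f.
f(1.2286, 2.1602) = 37.9964


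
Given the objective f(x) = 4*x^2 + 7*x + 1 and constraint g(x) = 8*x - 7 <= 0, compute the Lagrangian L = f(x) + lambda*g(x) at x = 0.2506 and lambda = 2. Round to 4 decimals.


Step 1: Evaluate f(x).
f(0.2506) = 4*0.2506^2 + 7*0.2506 + 1 = 3.0054
Step 2: Evaluate g(x).
g(0.2506) = 8*0.2506 - 7 = -4.9952
Step 3: Compute Lagrangian.
L = 3.0054 + 2*-4.9952 = -6.985


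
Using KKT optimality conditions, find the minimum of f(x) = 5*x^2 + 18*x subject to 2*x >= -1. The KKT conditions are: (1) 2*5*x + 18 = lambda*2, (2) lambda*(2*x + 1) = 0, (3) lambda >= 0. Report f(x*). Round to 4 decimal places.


Step 1: Try lambda = 0 (constraint inactive).
x_unc = -18/(2*5) = -1.8
Check: 2*-1.8 = -3.6 < -1 -- violated!
Step 2: Constraint must be active: 2*x = -1
x* = -1/2 = -0.5
lambda = (2*5*(-0.5) + 18)/2 = 6.5
Step 3: Compute optimal value.
f(x*) = 5*(-0.5)^2 + 18*(-0.5) = -7.75


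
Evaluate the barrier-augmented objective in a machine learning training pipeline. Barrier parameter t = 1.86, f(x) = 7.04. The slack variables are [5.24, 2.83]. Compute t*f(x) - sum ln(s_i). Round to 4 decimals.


Step 1: Compute log-barrier.
ln values: [1.6563, 1.0403]
phi = -(1.6563 + 1.0403) = -2.6966
Step 2: Compute augmented objective.
t*f(x) = 1.86*7.04 = 13.0944
Total = 13.0944 - 2.6966 = 10.3978


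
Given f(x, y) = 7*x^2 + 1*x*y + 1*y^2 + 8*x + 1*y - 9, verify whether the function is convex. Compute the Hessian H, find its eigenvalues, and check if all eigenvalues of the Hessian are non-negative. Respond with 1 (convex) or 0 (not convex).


The Hessian of f(x,y) = 7*x^2 + 1*x*y + 1*y^2 + 8*x + 1*y - 9 is:
H = [[14, 1], [1, 2]]
Trace = 14 + 2 = 16
Determinant = 14*2 - (1)^2 = 27
Discriminant = (16)^2 - 4*27 = 148.0
Eigenvalues: lambda_1 = 1.9172, lambda_2 = 14.0828
The function is convex.

1


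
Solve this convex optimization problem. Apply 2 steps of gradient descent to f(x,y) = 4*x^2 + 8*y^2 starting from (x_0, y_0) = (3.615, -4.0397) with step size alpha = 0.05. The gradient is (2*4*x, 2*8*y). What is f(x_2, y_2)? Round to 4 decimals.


Gradient descent on f(x,y) = 4*x^2 + 8*y^2.
Starting point: (3.615, -4.0397), alpha = 0.05
Step 1: grad_x = 2*4*3.615 = 28.92, grad_y = 2*8*-4.0397 = -64.6352
  x_1 = 3.615 - 0.05*28.92 = 2.169
  y_1 = -4.0397 - 0.05*-64.6352 = -0.8079
Step 2: grad_x = 2*4*2.169 = 17.352, grad_y = 2*8*-0.8079 = -12.927
  x_2 = 2.169 - 0.05*17.352 = 1.3014
  y_2 = -0.8079 - 0.05*-12.927 = -0.1616
f(1.3014, -0.1616) = 4*1.3014^2 + 8*(-0.1616)^2 = 6.9835


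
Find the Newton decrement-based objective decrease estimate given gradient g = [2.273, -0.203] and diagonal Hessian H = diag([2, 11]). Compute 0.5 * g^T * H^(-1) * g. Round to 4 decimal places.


Step 1: H is diagonal, so H^(-1) * g = [1.1365, -0.0185].
Step 2: g^T H^(-1) g = sum_i g_i^2 / H_ii
  = (2.273)^2/2 + (-0.203)^2/11
  = 2.5833 + 0.0037 = 2.587
Step 3: Objective decrease = 0.5 * g^T H^(-1) g = 1.2935


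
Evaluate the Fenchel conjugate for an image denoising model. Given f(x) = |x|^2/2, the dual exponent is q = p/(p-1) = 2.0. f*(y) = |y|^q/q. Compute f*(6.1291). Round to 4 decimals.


The conjugate exponent q satisfies 1/p + 1/q = 1.
p = 2, so q = 2/(2 - 1) = 2.0
|y|^q = 6.1291^2.0 = 37.5659
f*(6.1291) = 37.5659 / 2.0 = 18.7829


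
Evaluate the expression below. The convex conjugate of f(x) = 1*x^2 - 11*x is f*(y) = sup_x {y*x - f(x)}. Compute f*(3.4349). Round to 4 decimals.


f*(y) = sup_x {y*x - a*x^2 - b*x} = sup_x {(y-b)*x - a*x^2}
FOC: (y - b) - 2a*x = 0 => x* = (y - b)/(2a)
x* = (3.4349 + 11)/(2*1) = 7.2175
f*(3.4349) = (y-b)^2/(4a) = (3.4349 + 11)^2/(4*1)
= 208.3663/4 = 52.0916


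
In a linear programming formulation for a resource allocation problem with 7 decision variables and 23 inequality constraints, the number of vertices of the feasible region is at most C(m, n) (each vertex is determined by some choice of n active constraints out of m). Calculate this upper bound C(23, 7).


Each vertex corresponds to some choice of n active constraints out of m, so the number of vertices is at most C(m, n) = m! / (n!(m-n)!).
m = 23, n = 7
Numerator: 23 * 22 * 21 * 20 * 19 * 18 * 17
Denominator: 7! = 5040
C(23, 7) = 245157


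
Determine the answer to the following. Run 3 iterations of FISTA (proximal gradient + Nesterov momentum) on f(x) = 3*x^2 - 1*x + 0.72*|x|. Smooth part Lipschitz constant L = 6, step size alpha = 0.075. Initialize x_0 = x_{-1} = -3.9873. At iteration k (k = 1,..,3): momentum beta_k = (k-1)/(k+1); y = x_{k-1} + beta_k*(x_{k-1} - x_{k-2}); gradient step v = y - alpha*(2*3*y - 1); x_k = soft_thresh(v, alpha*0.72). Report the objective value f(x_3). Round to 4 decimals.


FISTA on f(x) = 3*x^2 - 1*x + 0.72*|x|
L = 6, alpha = 0.075
Iteration 1: beta = 0.0, y = -3.9873 + 0.0*(-3.9873 + 3.9873) = -3.9873
  grad(y) = -24.9238, v = y - alpha*grad = -2.118
  prox(v) = soft_thresh(-2.118, 0.054) = -2.064
Iteration 2: beta = 0.3333, y = -2.064 + 0.3333*(-2.064 + 3.9873) = -1.4229
  grad(y) = -9.5375, v = y - alpha*grad = -0.7076
  prox(v) = soft_thresh(-0.7076, 0.054) = -0.6536
Iteration 3: beta = 0.5, y = -0.6536 + 0.5*(-0.6536 + 2.064) = 0.0516
  grad(y) = -0.6904, v = y - alpha*grad = 0.1034
  prox(v) = soft_thresh(0.1034, 0.054) = 0.0494
f(x_3) = 3*0.0494^2 - 1*0.0494 + 0.72*|0.0494| = -0.0065


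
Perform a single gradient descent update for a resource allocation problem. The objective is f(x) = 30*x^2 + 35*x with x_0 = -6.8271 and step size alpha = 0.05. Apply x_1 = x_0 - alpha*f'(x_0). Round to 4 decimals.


We compute the gradient at x_0 and apply the update.
f'(x) = 60*x + 35
f'(-6.8271) = 60*-6.8271 + 35 = -374.626
x_1 = -6.8271 - 0.05*-374.626 = 11.9042


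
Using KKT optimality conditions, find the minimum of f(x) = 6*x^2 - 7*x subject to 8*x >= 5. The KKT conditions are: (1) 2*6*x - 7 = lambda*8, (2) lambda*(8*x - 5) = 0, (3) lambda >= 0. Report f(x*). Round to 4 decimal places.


Step 1: Try lambda = 0 (constraint inactive).
x_unc = 7/(2*6) = 0.5833
Check: 8*0.5833 = 4.6664 < 5 -- violated!
Step 2: Constraint must be active: 8*x = 5
x* = 5/8 = 0.625
lambda = (2*6*0.625 - 7)/8 = 0.0625
Step 3: Compute optimal value.
f(x*) = 6*0.625^2 - 7*0.625 = -2.0313


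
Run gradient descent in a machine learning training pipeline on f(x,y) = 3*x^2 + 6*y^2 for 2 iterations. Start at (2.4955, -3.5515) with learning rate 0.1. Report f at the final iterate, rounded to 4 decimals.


Gradient descent on f(x,y) = 3*x^2 + 6*y^2.
Starting point: (2.4955, -3.5515), alpha = 0.1
Step 1: grad_x = 2*3*2.4955 = 14.973, grad_y = 2*6*-3.5515 = -42.618
  x_1 = 2.4955 - 0.1*14.973 = 0.9982
  y_1 = -3.5515 - 0.1*-42.618 = 0.7103
Step 2: grad_x = 2*3*0.9982 = 5.9892, grad_y = 2*6*0.7103 = 8.5236
  x_2 = 0.9982 - 0.1*5.9892 = 0.3993
  y_2 = 0.7103 - 0.1*8.5236 = -0.1421
f(0.3993, -0.1421) = 3*0.3993^2 + 6*(-0.1421)^2 = 0.5994


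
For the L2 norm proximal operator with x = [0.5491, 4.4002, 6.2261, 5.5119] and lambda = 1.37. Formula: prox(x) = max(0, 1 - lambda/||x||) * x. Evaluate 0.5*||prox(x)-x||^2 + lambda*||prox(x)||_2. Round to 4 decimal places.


Step 1: Compute ||x||.
||x|| = 9.4238
Step 2: Compute scaling factor.
scale = max(0, 1 - 1.37/9.4238) = 0.8546
Step 3: prox(x) = [0.4693, 3.7605, 5.321, 4.7106]
||prox(x)|| = 8.0538
Step 4: Proximal objective.
0.5*||prox-x||^2 = 0.9385
lambda*||prox|| = 11.0337
Total = 11.9722


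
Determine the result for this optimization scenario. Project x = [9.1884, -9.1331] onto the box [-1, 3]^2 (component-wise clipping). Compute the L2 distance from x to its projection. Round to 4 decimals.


Project each component onto [-1, 3].
clip(9.1884) = 3.0, clip(-9.1331) = -1.0
Projection = [3.0, -1.0]
Squared diffs: [38.2963, 66.1473]
Distance = sqrt(104.4436) = 10.2198


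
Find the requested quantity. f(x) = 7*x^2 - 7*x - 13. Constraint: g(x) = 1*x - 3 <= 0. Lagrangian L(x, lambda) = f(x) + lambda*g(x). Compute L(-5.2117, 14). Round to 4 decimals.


Step 1: Evaluate f(x).
f(-5.2117) = 7*(-5.2117)^2 - 7*(-5.2117) - 13 = 213.6146
Step 2: Evaluate g(x).
g(-5.2117) = 1*-5.2117 - 3 = -8.2117
Step 3: Compute Lagrangian.
L = 213.6146 + 14*-8.2117 = 98.6508


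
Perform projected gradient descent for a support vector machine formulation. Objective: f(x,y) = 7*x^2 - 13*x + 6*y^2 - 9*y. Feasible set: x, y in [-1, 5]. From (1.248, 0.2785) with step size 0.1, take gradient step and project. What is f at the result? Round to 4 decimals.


Step 1: Compute gradient at (1.248, 0.2785).
grad_x = 2*7*1.248 - 13 = 4.472
grad_y = 2*6*0.2785 - 9 = -5.658
Step 2: Gradient step.
x_raw = 1.248 - 0.1*4.472 = 0.8008
y_raw = 0.2785 - 0.1*-5.658 = 0.8443
Step 3: Project onto [-1, 5].
x_proj = clip(0.8008) = 0.8008
y_proj = clip(0.8443) = 0.8443
Step 4: Evaluate f.
f(0.8008, 0.8443) = -9.2431


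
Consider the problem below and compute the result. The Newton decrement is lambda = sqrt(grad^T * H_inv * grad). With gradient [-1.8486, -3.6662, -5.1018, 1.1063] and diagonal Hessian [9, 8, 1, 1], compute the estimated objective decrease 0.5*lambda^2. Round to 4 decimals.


Step 1: H is diagonal, so H^(-1) * g = [-0.2054, -0.4583, -5.1018, 1.1063].
Step 2: g^T H^(-1) g = sum_i g_i^2 / H_ii
  = (-1.8486)^2/9 + (-3.6662)^2/8 + (-5.1018)^2/1 + (1.1063)^2/1
  = 0.3797 + 1.6801 + 26.0284 + 1.2239 = 29.3121
Step 3: Objective decrease = 0.5 * g^T H^(-1) g = 14.656


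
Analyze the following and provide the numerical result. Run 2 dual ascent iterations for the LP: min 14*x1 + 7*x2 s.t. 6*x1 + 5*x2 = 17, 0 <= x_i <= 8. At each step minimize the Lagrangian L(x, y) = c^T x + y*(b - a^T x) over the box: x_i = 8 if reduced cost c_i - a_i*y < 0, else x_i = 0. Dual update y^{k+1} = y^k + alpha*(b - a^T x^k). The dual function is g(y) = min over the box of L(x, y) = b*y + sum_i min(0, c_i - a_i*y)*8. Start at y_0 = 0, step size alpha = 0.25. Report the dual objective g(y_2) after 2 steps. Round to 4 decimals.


Dual ascent for LP: min 14*x1 + 7*x2, 6*x1 + 5*x2 = 17, 0 <= x_i <= 8
Step 1: y^k = 0.0, reduced costs: (14.0, 7.0)
  x^k = (0.0, 0.0), subgradient = b - a^T x = 17.0
  y^{k+1} = 0.0 + 0.25*17.0 = 4.25
Step 2: y^k = 4.25, reduced costs: (-11.5, -14.25)
  x^k = (8.0, 8.0), subgradient = b - a^T x = -71.0
  y^{k+1} = 4.25 + 0.25*-71.0 = -13.5
Dual objective at y_2 = -13.5: reduced costs (95.0, 74.5), box minimizer x = (0.0, 0.0)
g(y_2) = b*y + (c1 - a1*y)*x1 + (c2 - a2*y)*x2 = 17*(-13.5) + 95.0*0.0 + 74.5*0.0 = -229.5 + 0.0 + 0.0 = -229.5


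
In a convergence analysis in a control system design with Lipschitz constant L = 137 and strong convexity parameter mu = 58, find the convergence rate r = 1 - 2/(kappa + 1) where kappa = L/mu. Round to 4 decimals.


Step 1: Compute the condition number.
kappa = L/mu = 137/58 = 2.3621
Step 2: Compute the convergence rate.
r = 1 - 2/(kappa + 1) = 1 - 2*mu/(L + mu) = (L - mu)/(L + mu) = 79/195 = 0.4051


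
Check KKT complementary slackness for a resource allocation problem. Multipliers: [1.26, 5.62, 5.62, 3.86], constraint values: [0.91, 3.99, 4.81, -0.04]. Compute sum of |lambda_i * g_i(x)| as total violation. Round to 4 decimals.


KKT complementary slackness check:
lambda_1 * g_1 = 1.26 * 0.91 = 1.1466
lambda_2 * g_2 = 5.62 * 3.99 = 22.4238
lambda_3 * g_3 = 5.62 * 4.81 = 27.0322
lambda_4 * g_4 = 3.86 * -0.04 = -0.1544
Total violation = 1.1466 + 22.4238 + 27.0322 + 0.1544 = 50.757


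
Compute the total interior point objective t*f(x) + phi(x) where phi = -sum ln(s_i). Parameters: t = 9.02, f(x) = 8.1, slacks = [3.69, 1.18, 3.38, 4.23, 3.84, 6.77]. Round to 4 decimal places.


Step 1: Compute log-barrier.
ln values: [1.3056, 0.1655, 1.2179, 1.4422, 1.3455, 1.9125]
phi = -(1.3056 + 0.1655 + 1.2179 + 1.4422 + 1.3455 + 1.9125) = -7.3892
Step 2: Compute augmented objective.
t*f(x) = 9.02*8.1 = 73.062
Total = 73.062 - 7.3892 = 65.6728


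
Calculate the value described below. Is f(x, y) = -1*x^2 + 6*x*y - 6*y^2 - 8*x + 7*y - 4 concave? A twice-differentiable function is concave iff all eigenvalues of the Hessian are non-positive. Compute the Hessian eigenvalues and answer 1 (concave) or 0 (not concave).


The Hessian of f(x,y) = -1*x^2 + 6*x*y - 6*y^2 - 8*x + 7*y - 4 is:
H = [[-2, 6], [6, -12]]
Trace = -2 - 12 = -14
Determinant = -2*-12 - (6)^2 = -12
Discriminant = (-14)^2 - 4*-12 = 244.0
Eigenvalues: lambda_1 = -14.8102, lambda_2 = 0.8102
The function is not concave.

0


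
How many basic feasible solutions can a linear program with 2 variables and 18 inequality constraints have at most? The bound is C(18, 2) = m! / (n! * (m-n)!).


Each vertex corresponds to some choice of n active constraints out of m, so the number of vertices is at most C(m, n) = m! / (n!(m-n)!).
m = 18, n = 2
Numerator: 18 * 17
Denominator: 2! = 2
C(18, 2) = 153


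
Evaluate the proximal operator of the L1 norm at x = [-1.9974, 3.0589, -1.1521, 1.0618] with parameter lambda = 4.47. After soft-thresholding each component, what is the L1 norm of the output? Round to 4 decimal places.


Soft-thresholding with lambda = 4.47:
prox(-1.9974) = sign(-1.9974)*max(|-1.9974| - 4.47, 0) = 0.0
prox(3.0589) = sign(3.0589)*max(|3.0589| - 4.47, 0) = 0.0
prox(-1.1521) = sign(-1.1521)*max(|-1.1521| - 4.47, 0) = 0.0
prox(1.0618) = sign(1.0618)*max(|1.0618| - 4.47, 0) = 0.0
prox(x) = [0.0, 0.0, 0.0, 0.0]
||prox(x)||_1 = 0.0 + 0.0 + 0.0 + 0.0 = 0.0


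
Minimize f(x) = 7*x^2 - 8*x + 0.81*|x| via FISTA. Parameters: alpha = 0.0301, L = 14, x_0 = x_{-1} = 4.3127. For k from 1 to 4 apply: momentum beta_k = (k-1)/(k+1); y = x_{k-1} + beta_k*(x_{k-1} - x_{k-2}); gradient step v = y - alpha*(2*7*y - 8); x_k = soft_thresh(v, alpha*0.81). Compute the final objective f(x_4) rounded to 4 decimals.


FISTA on f(x) = 7*x^2 - 8*x + 0.81*|x|
L = 14, alpha = 0.0301
Iteration 1: beta = 0.0, y = 4.3127 + 0.0*(4.3127 - 4.3127) = 4.3127
  grad(y) = 52.3778, v = y - alpha*grad = 2.7361
  prox(v) = soft_thresh(2.7361, 0.0244) = 2.7117
Iteration 2: beta = 0.3333, y = 2.7117 + 0.3333*(2.7117 - 4.3127) = 2.1781
  grad(y) = 22.4933, v = y - alpha*grad = 1.501
  prox(v) = soft_thresh(1.501, 0.0244) = 1.4767
Iteration 3: beta = 0.5, y = 1.4767 + 0.5*(1.4767 - 2.7117) = 0.8591
  grad(y) = 4.0277, v = y - alpha*grad = 0.7379
  prox(v) = soft_thresh(0.7379, 0.0244) = 0.7135
Iteration 4: beta = 0.6, y = 0.7135 + 0.6*(0.7135 - 1.4767) = 0.2556
  grad(y) = -4.4214, v = y - alpha*grad = 0.3887
  prox(v) = soft_thresh(0.3887, 0.0244) = 0.3643
f(x_4) = 7*0.3643^2 - 8*0.3643 + 0.81*|0.3643| = -1.6904


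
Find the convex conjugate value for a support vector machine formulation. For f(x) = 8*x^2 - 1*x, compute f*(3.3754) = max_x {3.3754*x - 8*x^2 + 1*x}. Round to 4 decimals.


f*(y) = sup_x {y*x - a*x^2 - b*x} = sup_x {(y-b)*x - a*x^2}
FOC: (y - b) - 2a*x = 0 => x* = (y - b)/(2a)
x* = (3.3754 + 1)/(2*8) = 0.2735
f*(3.3754) = (y-b)^2/(4a) = (3.3754 + 1)^2/(4*8)
= 19.1441/32 = 0.5983


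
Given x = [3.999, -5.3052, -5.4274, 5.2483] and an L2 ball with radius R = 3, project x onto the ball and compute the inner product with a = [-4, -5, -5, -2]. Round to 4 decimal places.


Step 1: Compute ||x|| (intermediates to 6 decimals).
||x|| = sqrt(3.999^2 + (-5.3052)^2 + (-5.4274)^2 + 5.2483^2) = 10.056762
Step 2: Project.
Since ||x|| > R, scale = R/||x|| = 3/10.056762 = 0.298307, proj(x) = scale * x
proj(x) = [1.19293, -1.582578, -1.619031, 1.565605]
Step 3: Dot product.
a^T * proj(x) = -4*1.19293 - 5*(-1.582578) - 5*(-1.619031) - 2*1.565605 = 8.1051


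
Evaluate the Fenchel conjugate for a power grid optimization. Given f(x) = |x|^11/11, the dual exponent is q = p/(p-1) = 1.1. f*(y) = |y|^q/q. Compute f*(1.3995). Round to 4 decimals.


The conjugate exponent q satisfies 1/p + 1/q = 1.
p = 11, so q = 11/(11 - 1) = 1.1
|y|^q = 1.3995^1.1 = 1.4473
f*(1.3995) = 1.4473 / 1.1 = 1.3158


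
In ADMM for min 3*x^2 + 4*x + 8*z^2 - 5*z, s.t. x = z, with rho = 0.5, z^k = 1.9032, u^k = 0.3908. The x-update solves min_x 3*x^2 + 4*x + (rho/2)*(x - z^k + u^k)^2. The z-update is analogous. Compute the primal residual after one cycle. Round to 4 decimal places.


ADMM iteration with rho = 0.5, z^k = 1.9032, u^k = 0.3908
Step 1: x-update.
Minimize 3*x^2 + 4*x + (0.5/2)*(x - 1.9032 + 0.3908)^2
FOC: (2*3 + 0.5)*x = -4 + 0.5*(1.9032 - 0.3908)
x^{k+1} = -0.499
Step 2: z-update.
Minimize 8*z^2 - 5*z + (0.5/2)*(-0.499 - z + 0.3908)^2
FOC: (2*8 + 0.5)*z = 5 + 0.5*(-0.499 + 0.3908)
z^{k+1} = 0.2998
Step 3: u-update.
u^{k+1} = 0.3908 - 0.499 - 0.2998 = -0.408
Step 4: Primal residual = |-0.499 - 0.2998| = 0.7988


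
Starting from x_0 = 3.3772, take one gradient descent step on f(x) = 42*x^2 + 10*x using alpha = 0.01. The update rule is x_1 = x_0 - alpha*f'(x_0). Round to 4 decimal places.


We compute the gradient at x_0 and apply the update.
f'(x) = 84*x + 10
f'(3.3772) = 84*3.3772 + 10 = 293.6848
x_1 = 3.3772 - 0.01*293.6848 = 0.4404


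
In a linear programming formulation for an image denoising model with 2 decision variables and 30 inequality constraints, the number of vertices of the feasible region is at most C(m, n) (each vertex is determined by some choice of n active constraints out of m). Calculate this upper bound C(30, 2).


Each vertex corresponds to some choice of n active constraints out of m, so the number of vertices is at most C(m, n) = m! / (n!(m-n)!).
m = 30, n = 2
Numerator: 30 * 29
Denominator: 2! = 2
C(30, 2) = 435


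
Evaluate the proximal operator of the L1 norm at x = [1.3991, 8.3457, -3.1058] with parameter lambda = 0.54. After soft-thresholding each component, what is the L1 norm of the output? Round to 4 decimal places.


Soft-thresholding with lambda = 0.54:
prox(1.3991) = sign(1.3991)*max(|1.3991| - 0.54, 0) = 0.8591
prox(8.3457) = sign(8.3457)*max(|8.3457| - 0.54, 0) = 7.8057
prox(-3.1058) = sign(-3.1058)*max(|-3.1058| - 0.54, 0) = -2.5658
prox(x) = [0.8591, 7.8057, -2.5658]
||prox(x)||_1 = 0.8591 + 7.8057 + 2.5658 = 11.2306


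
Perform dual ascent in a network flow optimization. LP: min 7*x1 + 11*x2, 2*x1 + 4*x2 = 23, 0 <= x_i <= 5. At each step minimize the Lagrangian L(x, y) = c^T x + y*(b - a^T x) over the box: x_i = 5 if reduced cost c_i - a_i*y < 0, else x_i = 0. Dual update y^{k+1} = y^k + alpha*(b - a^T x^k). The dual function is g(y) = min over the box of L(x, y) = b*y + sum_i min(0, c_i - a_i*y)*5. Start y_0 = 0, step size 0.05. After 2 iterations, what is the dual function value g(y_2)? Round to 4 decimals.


Dual ascent for LP: min 7*x1 + 11*x2, 2*x1 + 4*x2 = 23, 0 <= x_i <= 5
Step 1: y^k = 0.0, reduced costs: (7.0, 11.0)
  x^k = (0.0, 0.0), subgradient = b - a^T x = 23.0
  y^{k+1} = 0.0 + 0.05*23.0 = 1.15
Step 2: y^k = 1.15, reduced costs: (4.7, 6.4)
  x^k = (0.0, 0.0), subgradient = b - a^T x = 23.0
  y^{k+1} = 1.15 + 0.05*23.0 = 2.3
Dual objective at y_2 = 2.3: reduced costs (2.4, 1.8), box minimizer x = (0.0, 0.0)
g(y_2) = b*y + (c1 - a1*y)*x1 + (c2 - a2*y)*x2 = 23*2.3 + 2.4*0.0 + 1.8*0.0 = 52.9 + 0.0 + 0.0 = 52.9


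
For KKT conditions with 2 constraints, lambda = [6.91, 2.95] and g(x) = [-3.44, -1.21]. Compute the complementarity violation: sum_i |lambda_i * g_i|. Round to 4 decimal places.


KKT complementary slackness check:
lambda_1 * g_1 = 6.91 * -3.44 = -23.7704
lambda_2 * g_2 = 2.95 * -1.21 = -3.5695
Total violation = 23.7704 + 3.5695 = 27.3399


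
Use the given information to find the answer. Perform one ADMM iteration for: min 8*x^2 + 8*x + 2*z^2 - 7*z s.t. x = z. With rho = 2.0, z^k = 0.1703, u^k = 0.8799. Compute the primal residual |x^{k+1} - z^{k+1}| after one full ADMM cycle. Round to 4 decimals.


ADMM iteration with rho = 2.0, z^k = 0.1703, u^k = 0.8799
Step 1: x-update.
Minimize 8*x^2 + 8*x + (2.0/2)*(x - 0.1703 + 0.8799)^2
FOC: (2*8 + 2.0)*x = -8 + 2.0*(0.1703 - 0.8799)
x^{k+1} = -0.5233
Step 2: z-update.
Minimize 2*z^2 - 7*z + (2.0/2)*(-0.5233 - z + 0.8799)^2
FOC: (2*2 + 2.0)*z = 7 + 2.0*(-0.5233 + 0.8799)
z^{k+1} = 1.2855
Step 3: u-update.
u^{k+1} = 0.8799 - 0.5233 - 1.2855 = -0.9289
Step 4: Primal residual = |-0.5233 - 1.2855| = 1.8088


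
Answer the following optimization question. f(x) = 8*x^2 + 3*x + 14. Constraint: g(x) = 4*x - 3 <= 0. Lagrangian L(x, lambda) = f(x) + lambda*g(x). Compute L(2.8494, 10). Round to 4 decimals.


Step 1: Evaluate f(x).
f(2.8494) = 8*2.8494^2 + 3*2.8494 + 14 = 87.5008
Step 2: Evaluate g(x).
g(2.8494) = 4*2.8494 - 3 = 8.3976
Step 3: Compute Lagrangian.
L = 87.5008 + 10*8.3976 = 171.4768


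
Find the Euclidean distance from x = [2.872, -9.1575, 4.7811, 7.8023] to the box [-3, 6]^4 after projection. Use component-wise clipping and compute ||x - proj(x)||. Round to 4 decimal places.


Project each component onto [-3, 6].
clip(2.872) = 2.872, clip(-9.1575) = -3.0, clip(4.7811) = 4.7811, clip(7.8023) = 6.0
Projection = [2.872, -3.0, 4.7811, 6.0]
Squared diffs: [0.0, 37.9148, 0.0, 3.2483]
Distance = sqrt(41.1631) = 6.4158


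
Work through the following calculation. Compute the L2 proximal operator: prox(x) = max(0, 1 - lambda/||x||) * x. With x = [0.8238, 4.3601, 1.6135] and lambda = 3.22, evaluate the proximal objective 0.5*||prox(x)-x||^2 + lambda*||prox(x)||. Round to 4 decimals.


Step 1: Compute ||x||.
||x|| = 4.7215
Step 2: Compute scaling factor.
scale = max(0, 1 - 3.22/4.7215) = 0.318
Step 3: prox(x) = [0.262, 1.3866, 0.5131]
||prox(x)|| = 1.5015
Step 4: Proximal objective.
0.5*||prox-x||^2 = 5.1842
lambda*||prox|| = 4.8348
Total = 10.019


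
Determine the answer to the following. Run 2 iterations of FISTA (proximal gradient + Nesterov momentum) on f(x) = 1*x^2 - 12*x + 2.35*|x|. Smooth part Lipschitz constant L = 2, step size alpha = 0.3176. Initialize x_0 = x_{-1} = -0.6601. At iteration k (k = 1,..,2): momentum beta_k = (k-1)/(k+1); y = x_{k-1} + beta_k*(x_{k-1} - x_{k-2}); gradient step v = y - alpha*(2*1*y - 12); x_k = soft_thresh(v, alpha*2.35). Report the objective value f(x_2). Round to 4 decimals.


FISTA on f(x) = 1*x^2 - 12*x + 2.35*|x|
L = 2, alpha = 0.3176
Iteration 1: beta = 0.0, y = -0.6601 + 0.0*(-0.6601 + 0.6601) = -0.6601
  grad(y) = -13.3202, v = y - alpha*grad = 3.5704
  prox(v) = soft_thresh(3.5704, 0.7464) = 2.824
Iteration 2: beta = 0.3333, y = 2.824 + 0.3333*(2.824 + 0.6601) = 3.9854
  grad(y) = -4.0292, v = y - alpha*grad = 5.2651
  prox(v) = soft_thresh(5.2651, 0.7464) = 4.5187
f(x_2) = 1*4.5187^2 - 12*4.5187 + 2.35*|4.5187| = -23.1868


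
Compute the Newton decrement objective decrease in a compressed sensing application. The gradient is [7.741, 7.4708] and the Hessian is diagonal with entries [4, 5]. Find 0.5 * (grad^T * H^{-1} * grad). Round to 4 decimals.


Step 1: H is diagonal, so H^(-1) * g = [1.9353, 1.4942].
Step 2: g^T H^(-1) g = sum_i g_i^2 / H_ii
  = (7.741)^2/4 + (7.4708)^2/5
  = 14.9808 + 11.1626 = 26.1433
Step 3: Objective decrease = 0.5 * g^T H^(-1) g = 13.0717


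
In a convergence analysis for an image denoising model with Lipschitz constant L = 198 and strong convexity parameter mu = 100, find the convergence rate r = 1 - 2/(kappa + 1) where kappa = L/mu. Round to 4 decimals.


Step 1: Compute the condition number.
kappa = L/mu = 198/100 = 1.98
Step 2: Compute the convergence rate.
r = 1 - 2/(kappa + 1) = 1 - 2*mu/(L + mu) = (L - mu)/(L + mu) = 98/298 = 0.3289


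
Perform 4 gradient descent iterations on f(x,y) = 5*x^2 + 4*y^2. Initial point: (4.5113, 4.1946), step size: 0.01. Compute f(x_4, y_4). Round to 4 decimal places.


Gradient descent on f(x,y) = 5*x^2 + 4*y^2.
Starting point: (4.5113, 4.1946), alpha = 0.01
Step 1: grad_x = 2*5*4.5113 = 45.113, grad_y = 2*4*4.1946 = 33.5568
  x_1 = 4.5113 - 0.01*45.113 = 4.0602
  y_1 = 4.1946 - 0.01*33.5568 = 3.859
Step 2: grad_x = 2*5*4.0602 = 40.6017, grad_y = 2*4*3.859 = 30.8723
  x_2 = 4.0602 - 0.01*40.6017 = 3.6542
  y_2 = 3.859 - 0.01*30.8723 = 3.5503
Step 3: grad_x = 2*5*3.6542 = 36.5415, grad_y = 2*4*3.5503 = 28.4025
  x_3 = 3.6542 - 0.01*36.5415 = 3.2887
  y_3 = 3.5503 - 0.01*28.4025 = 3.2663
Step 4: grad_x = 2*5*3.2887 = 32.8874, grad_y = 2*4*3.2663 = 26.1303
  x_4 = 3.2887 - 0.01*32.8874 = 2.9599
  y_4 = 3.2663 - 0.01*26.1303 = 3.005
f(2.9599, 3.005) = 5*2.9599^2 + 4*3.005^2 = 79.9236


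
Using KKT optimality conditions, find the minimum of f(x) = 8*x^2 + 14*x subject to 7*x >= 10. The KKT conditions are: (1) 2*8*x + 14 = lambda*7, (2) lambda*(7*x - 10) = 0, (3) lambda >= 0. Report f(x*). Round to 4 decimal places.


Step 1: Try lambda = 0 (constraint inactive).
x_unc = -14/(2*8) = -0.875
Check: 7*-0.875 = -6.125 < 10 -- violated!
Step 2: Constraint must be active: 7*x = 10
x* = 10/7 = 1.4286 (rounded; the exact value 10/7 is used below)
lambda = (2*8*(10/7) + 14)/7 = 5.2653
Step 3: Compute optimal value.
f(x*) = 8*(10/7)^2 + 14*(10/7) = 36.3265


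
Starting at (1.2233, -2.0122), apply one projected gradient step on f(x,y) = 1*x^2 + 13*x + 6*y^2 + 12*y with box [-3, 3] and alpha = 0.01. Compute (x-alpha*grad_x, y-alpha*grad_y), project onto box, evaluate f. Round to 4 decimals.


Step 1: Compute gradient at (1.2233, -2.0122).
grad_x = 2*1*1.2233 + 13 = 15.4466
grad_y = 2*6*-2.0122 + 12 = -12.1464
Step 2: Gradient step.
x_raw = 1.2233 - 0.01*15.4466 = 1.0688
y_raw = -2.0122 - 0.01*-12.1464 = -1.8907
Step 3: Project onto [-3, 3].
x_proj = clip(1.0688) = 1.0688
y_proj = clip(-1.8907) = -1.8907
Step 4: Evaluate f.
f(1.0688, -1.8907) = 13.7977


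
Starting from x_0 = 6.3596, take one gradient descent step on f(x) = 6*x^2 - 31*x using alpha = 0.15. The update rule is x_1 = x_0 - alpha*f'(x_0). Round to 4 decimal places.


We compute the gradient at x_0 and apply the update.
f'(x) = 12*x - 31
f'(6.3596) = 12*6.3596 - 31 = 45.3152
x_1 = 6.3596 - 0.15*45.3152 = -0.4377


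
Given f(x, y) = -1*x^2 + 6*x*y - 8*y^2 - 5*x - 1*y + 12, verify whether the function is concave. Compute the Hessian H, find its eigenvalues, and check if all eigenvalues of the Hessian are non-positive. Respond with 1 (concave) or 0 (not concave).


The Hessian of f(x,y) = -1*x^2 + 6*x*y - 8*y^2 - 5*x - 1*y + 12 is:
H = [[-2, 6], [6, -16]]
Trace = -2 - 16 = -18
Determinant = -2*-16 - (6)^2 = -4
Discriminant = (-18)^2 - 4*-4 = 340.0
Eigenvalues: lambda_1 = -18.2195, lambda_2 = 0.2195
The function is not concave.

0


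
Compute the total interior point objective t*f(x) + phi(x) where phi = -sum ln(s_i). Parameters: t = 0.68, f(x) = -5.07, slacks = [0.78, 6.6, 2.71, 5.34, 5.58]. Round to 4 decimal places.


Step 1: Compute log-barrier.
ln values: [-0.2485, 1.8871, 0.9969, 1.6752, 1.7192]
phi = -(-0.2485 + 1.8871 + 0.9969 + 1.6752 + 1.7192) = -6.03
Step 2: Compute augmented objective.
t*f(x) = 0.68*-5.07 = -3.4476
Total = -3.4476 - 6.03 = -9.4776


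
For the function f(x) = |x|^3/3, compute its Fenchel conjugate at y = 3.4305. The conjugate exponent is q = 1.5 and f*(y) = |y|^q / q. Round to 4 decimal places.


The conjugate exponent q satisfies 1/p + 1/q = 1.
p = 3, so q = 3/(3 - 1) = 1.5
|y|^q = 3.4305^1.5 = 6.3538
f*(3.4305) = 6.3538 / 1.5 = 4.2359


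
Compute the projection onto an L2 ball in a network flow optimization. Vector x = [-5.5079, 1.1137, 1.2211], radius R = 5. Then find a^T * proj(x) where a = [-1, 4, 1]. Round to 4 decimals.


Step 1: Compute ||x|| (intermediates to 6 decimals).
||x|| = sqrt((-5.5079)^2 + 1.1137^2 + 1.2211^2) = 5.750511
Step 2: Project.
Since ||x|| > R, scale = R/||x|| = 5/5.750511 = 0.869488, proj(x) = scale * x
proj(x) = [-4.789053, 0.968349, 1.061732]
Step 3: Dot product.
a^T * proj(x) = -1*(-4.789053) + 4*0.968349 + 1*1.061732 = 9.7242


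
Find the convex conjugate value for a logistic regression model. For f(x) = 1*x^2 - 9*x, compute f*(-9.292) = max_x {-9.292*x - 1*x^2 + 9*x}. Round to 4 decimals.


f*(y) = sup_x {y*x - a*x^2 - b*x} = sup_x {(y-b)*x - a*x^2}
FOC: (y - b) - 2a*x = 0 => x* = (y - b)/(2a)
x* = (-9.292 + 9)/(2*1) = -0.146
f*(-9.292) = (y-b)^2/(4a) = (-9.292 + 9)^2/(4*1)
= 0.0853/4 = 0.0213


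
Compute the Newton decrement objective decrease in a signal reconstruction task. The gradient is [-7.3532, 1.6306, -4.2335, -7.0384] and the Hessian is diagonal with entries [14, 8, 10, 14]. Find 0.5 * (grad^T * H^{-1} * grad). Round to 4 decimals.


Step 1: H is diagonal, so H^(-1) * g = [-0.5252, 0.2038, -0.4234, -0.5027].
Step 2: g^T H^(-1) g = sum_i g_i^2 / H_ii
  = (-7.3532)^2/14 + (1.6306)^2/8 + (-4.2335)^2/10 + (-7.0384)^2/14
  = 3.8621 + 0.3324 + 1.7923 + 3.5385 = 9.5252
Step 3: Objective decrease = 0.5 * g^T H^(-1) g = 4.7626


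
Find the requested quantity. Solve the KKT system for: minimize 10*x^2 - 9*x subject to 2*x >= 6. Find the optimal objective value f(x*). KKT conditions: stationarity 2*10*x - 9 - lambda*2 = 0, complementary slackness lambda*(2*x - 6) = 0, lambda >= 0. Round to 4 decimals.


Step 1: Try lambda = 0 (constraint inactive).
x_unc = 9/(2*10) = 0.45
Check: 2*0.45 = 0.9 < 6 -- violated!
Step 2: Constraint must be active: 2*x = 6
x* = 6/2 = 3.0
lambda = (2*10*3.0 - 9)/2 = 25.5
Step 3: Compute optimal value.
f(x*) = 10*3.0^2 - 9*3.0 = 63.0


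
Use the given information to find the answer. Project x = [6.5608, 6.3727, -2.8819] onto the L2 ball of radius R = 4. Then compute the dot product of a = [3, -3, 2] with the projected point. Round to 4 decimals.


Step 1: Compute ||x|| (intermediates to 6 decimals).
||x|| = sqrt(6.5608^2 + 6.3727^2 + (-2.8819)^2) = 9.589617
Step 2: Project.
Since ||x|| > R, scale = R/||x|| = 4/9.589617 = 0.417118, proj(x) = scale * x
proj(x) = [2.736628, 2.658168, -1.202092]
Step 3: Dot product.
a^T * proj(x) = 3*2.736628 - 3*2.658168 + 2*(-1.202092) = -2.1688


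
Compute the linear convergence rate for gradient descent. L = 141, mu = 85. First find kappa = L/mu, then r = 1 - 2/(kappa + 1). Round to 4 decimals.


Step 1: Compute the condition number.
kappa = L/mu = 141/85 = 1.6588
Step 2: Compute the convergence rate.
r = 1 - 2/(kappa + 1) = 1 - 2*mu/(L + mu) = (L - mu)/(L + mu) = 56/226 = 0.2478


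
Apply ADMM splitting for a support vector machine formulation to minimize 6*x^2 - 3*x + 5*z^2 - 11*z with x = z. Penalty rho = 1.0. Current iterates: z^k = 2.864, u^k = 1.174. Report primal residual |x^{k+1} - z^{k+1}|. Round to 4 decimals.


ADMM iteration with rho = 1.0, z^k = 2.864, u^k = 1.174
Step 1: x-update.
Minimize 6*x^2 - 3*x + (1.0/2)*(x - 2.864 + 1.174)^2
FOC: (2*6 + 1.0)*x = 3 + 1.0*(2.864 - 1.174)
x^{k+1} = 0.3608
Step 2: z-update.
Minimize 5*z^2 - 11*z + (1.0/2)*(0.3608 - z + 1.174)^2
FOC: (2*5 + 1.0)*z = 11 + 1.0*(0.3608 + 1.174)
z^{k+1} = 1.1395
Step 3: u-update.
u^{k+1} = 1.174 + 0.3608 - 1.1395 = 0.3952
Step 4: Primal residual = |0.3608 - 1.1395| = 0.7788


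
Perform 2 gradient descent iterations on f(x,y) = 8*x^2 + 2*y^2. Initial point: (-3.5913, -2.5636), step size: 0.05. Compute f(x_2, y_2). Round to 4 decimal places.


Gradient descent on f(x,y) = 8*x^2 + 2*y^2.
Starting point: (-3.5913, -2.5636), alpha = 0.05
Step 1: grad_x = 2*8*-3.5913 = -57.4608, grad_y = 2*2*-2.5636 = -10.2544
  x_1 = -3.5913 - 0.05*-57.4608 = -0.7183
  y_1 = -2.5636 - 0.05*-10.2544 = -2.0509
Step 2: grad_x = 2*8*-0.7183 = -11.4922, grad_y = 2*2*-2.0509 = -8.2035
  x_2 = -0.7183 - 0.05*-11.4922 = -0.1437
  y_2 = -2.0509 - 0.05*-8.2035 = -1.6407
f(-0.1437, -1.6407) = 8*(-0.1437)^2 + 2*(-1.6407)^2 = 5.5489


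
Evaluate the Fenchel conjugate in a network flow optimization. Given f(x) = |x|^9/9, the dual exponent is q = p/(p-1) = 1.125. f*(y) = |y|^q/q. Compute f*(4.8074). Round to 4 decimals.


The conjugate exponent q satisfies 1/p + 1/q = 1.
p = 9, so q = 9/(9 - 1) = 1.125
|y|^q = 4.8074^1.125 = 5.8499
f*(4.8074) = 5.8499 / 1.125 = 5.1999


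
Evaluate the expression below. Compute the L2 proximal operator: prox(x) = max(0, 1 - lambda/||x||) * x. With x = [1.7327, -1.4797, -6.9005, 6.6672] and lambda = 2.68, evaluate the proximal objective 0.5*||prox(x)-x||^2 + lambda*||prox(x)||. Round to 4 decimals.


Step 1: Compute ||x||.
||x|| = 9.8621
Step 2: Compute scaling factor.
scale = max(0, 1 - 2.68/9.8621) = 0.7283
Step 3: prox(x) = [1.2618, -1.0776, -5.0253, 4.8554]
||prox(x)|| = 7.1821
Step 4: Proximal objective.
0.5*||prox-x||^2 = 3.5912
lambda*||prox|| = 19.248
Total = 22.8391


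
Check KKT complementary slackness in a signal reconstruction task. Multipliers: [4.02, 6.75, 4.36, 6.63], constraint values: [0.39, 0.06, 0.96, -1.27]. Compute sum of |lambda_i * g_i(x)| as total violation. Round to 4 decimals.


KKT complementary slackness check:
lambda_1 * g_1 = 4.02 * 0.39 = 1.5678
lambda_2 * g_2 = 6.75 * 0.06 = 0.405
lambda_3 * g_3 = 4.36 * 0.96 = 4.1856
lambda_4 * g_4 = 6.63 * -1.27 = -8.4201
Total violation = 1.5678 + 0.405 + 4.1856 + 8.4201 = 14.5785


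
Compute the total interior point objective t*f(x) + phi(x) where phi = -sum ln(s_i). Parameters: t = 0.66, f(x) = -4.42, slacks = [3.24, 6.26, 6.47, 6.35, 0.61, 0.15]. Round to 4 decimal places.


Step 1: Compute log-barrier.
ln values: [1.1756, 1.8342, 1.8672, 1.8485, -0.4943, -1.8971]
phi = -(1.1756 + 1.8342 + 1.8672 + 1.8485 - 0.4943 - 1.8971) = -4.334
Step 2: Compute augmented objective.
t*f(x) = 0.66*-4.42 = -2.9172
Total = -2.9172 - 4.334 = -7.2512


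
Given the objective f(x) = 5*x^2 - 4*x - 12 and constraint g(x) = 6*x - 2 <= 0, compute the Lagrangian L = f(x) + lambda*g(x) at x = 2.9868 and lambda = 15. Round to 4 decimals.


Step 1: Evaluate f(x).
f(2.9868) = 5*2.9868^2 - 4*2.9868 - 12 = 20.6577
Step 2: Evaluate g(x).
g(2.9868) = 6*2.9868 - 2 = 15.9208
Step 3: Compute Lagrangian.
L = 20.6577 + 15*15.9208 = 259.4697


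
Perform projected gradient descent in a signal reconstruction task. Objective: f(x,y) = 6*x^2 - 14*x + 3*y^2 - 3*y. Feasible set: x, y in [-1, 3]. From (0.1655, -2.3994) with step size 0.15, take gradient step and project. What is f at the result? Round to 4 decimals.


Step 1: Compute gradient at (0.1655, -2.3994).
grad_x = 2*6*0.1655 - 14 = -12.014
grad_y = 2*3*-2.3994 - 3 = -17.3964
Step 2: Gradient step.
x_raw = 0.1655 - 0.15*-12.014 = 1.9676
y_raw = -2.3994 - 0.15*-17.3964 = 0.2101
Step 3: Project onto [-1, 3].
x_proj = clip(1.9676) = 1.9676
y_proj = clip(0.2101) = 0.2101
Step 4: Evaluate f.
f(1.9676, 0.2101) = -4.8155


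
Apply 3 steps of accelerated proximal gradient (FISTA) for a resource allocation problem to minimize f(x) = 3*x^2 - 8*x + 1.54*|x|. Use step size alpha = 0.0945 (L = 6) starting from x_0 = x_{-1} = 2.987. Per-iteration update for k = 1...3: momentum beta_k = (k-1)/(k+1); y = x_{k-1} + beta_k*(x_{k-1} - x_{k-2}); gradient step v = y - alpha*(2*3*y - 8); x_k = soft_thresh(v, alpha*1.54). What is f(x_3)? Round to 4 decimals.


FISTA on f(x) = 3*x^2 - 8*x + 1.54*|x|
L = 6, alpha = 0.0945
Iteration 1: beta = 0.0, y = 2.987 + 0.0*(2.987 - 2.987) = 2.987
  grad(y) = 9.922, v = y - alpha*grad = 2.0494
  prox(v) = soft_thresh(2.0494, 0.1455) = 1.9038
Iteration 2: beta = 0.3333, y = 1.9038 + 0.3333*(1.9038 - 2.987) = 1.5428
  grad(y) = 1.2567, v = y - alpha*grad = 1.424
  prox(v) = soft_thresh(1.424, 0.1455) = 1.2785
Iteration 3: beta = 0.5, y = 1.2785 + 0.5*(1.2785 - 1.9038) = 0.9658
  grad(y) = -2.205, v = y - alpha*grad = 1.1742
  prox(v) = soft_thresh(1.1742, 0.1455) = 1.0287
f(x_3) = 3*1.0287^2 - 8*1.0287 + 1.54*|1.0287| = -3.4707
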